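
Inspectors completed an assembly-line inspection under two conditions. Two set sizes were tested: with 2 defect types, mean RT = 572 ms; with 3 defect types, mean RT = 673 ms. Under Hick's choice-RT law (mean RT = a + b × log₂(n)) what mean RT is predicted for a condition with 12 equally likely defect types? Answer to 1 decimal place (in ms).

Solve the two-equation system in a and b:
  b = (673 − 572) / (log₂ 3 − log₂ 2) = 101 / (1.5850 − 1) = 172.661 ms/bit
  a = 572 − 172.661 × 1 = 399.339 ms
Then RT(12) = 399.339 + 172.661 × log₂ 12 = 399.339 + 172.661 × 3.5850 ≈ 1018.321 ms.

1018.3 ms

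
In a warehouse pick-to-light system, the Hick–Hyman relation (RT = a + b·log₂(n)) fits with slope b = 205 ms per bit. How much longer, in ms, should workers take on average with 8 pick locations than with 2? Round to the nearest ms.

410 ms

Only the slope matters, since a is common to both: ΔRT = b·log₂(n₂/n₁).
log₂(8) − log₂(2) = log₂(8/2) = log₂(4) = 2.
ΔRT = 205 × 2.0000 = 410.000 ms.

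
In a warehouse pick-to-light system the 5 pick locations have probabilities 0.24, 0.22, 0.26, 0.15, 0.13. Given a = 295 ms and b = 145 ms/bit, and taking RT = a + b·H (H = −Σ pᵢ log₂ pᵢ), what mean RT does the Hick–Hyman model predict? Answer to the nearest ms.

Entropy contributions −pᵢ log₂ pᵢ: 0.4941, 0.4806, 0.5053, 0.4105, 0.3826; sum H = 2.2732 bits.
RT = a + bH = 295 + 145·2.2732 = 624.61 ms.

625 ms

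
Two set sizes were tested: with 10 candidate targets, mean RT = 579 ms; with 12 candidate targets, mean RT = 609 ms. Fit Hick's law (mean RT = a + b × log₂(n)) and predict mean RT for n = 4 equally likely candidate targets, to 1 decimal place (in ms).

428.2 ms

With log₂ n on the abscissa the relation is linear; from the two conditions:
  b = (609 − 579) / (log₂ 12 − log₂ 10) = 30 / (3.5850 − 3.3219) = 114.054 ms/bit
  a = 579 − 114.054 × 3.3219 = 200.122 ms
Then RT(4) = 200.122 + 114.054 × log₂ 4 = 200.122 + 114.054 × 2 ≈ 428.229 ms.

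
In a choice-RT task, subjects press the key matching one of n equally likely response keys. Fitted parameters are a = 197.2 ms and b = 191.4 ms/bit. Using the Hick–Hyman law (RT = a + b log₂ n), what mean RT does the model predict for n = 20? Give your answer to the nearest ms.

1024 ms

log₂(20) = 4.3219 bits, so RT = 197.2 + 191.4 × 4.3219 ≈ 1024.417 ms.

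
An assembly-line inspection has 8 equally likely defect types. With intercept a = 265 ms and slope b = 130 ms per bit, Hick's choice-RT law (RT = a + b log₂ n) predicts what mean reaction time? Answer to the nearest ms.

log₂(8) = 3 bits, so RT = 265 + 130 × 3 ≈ 655.000 ms.

655 ms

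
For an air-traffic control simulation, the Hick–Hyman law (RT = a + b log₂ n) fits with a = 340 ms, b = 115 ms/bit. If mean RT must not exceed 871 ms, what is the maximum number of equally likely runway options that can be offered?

24

115·log₂ n ≤ 871 − 340 = 531, giving log₂ n ≤ 4.6174 and n ≤ 24.546. The largest whole number is 24.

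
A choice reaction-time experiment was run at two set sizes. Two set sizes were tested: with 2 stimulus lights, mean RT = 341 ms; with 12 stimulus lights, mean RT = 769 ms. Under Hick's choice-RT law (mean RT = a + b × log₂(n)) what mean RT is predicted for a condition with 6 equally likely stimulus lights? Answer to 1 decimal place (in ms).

603.4 ms

Fit slope and intercept:
  b = (769 − 341) / (log₂ 12 − log₂ 2) = 428 / (3.5850 − 1) = 165.573 ms/bit
  a = 341 − 165.573 × 1 = 175.427 ms
Then RT(6) = 175.427 + 165.573 × log₂ 6 = 175.427 + 165.573 × 2.5850 ≈ 603.427 ms.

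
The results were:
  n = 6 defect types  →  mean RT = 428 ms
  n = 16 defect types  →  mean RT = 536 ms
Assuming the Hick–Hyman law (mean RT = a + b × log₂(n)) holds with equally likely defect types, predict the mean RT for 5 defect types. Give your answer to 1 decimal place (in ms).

Solve the two-equation system in a and b:
  b = (536 − 428) / (log₂ 16 − log₂ 6) = 108 / (4 − 2.5850) = 76.323 ms/bit
  a = 428 − 76.323 × 2.5850 = 230.708 ms
Then RT(5) = 230.708 + 76.323 × log₂ 5 = 230.708 + 76.323 × 2.3219 ≈ 407.924 ms.

407.9 ms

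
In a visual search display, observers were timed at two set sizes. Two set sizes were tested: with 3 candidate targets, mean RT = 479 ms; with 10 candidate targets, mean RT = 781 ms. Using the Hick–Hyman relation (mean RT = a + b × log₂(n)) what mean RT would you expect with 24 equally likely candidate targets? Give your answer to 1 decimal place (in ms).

Fit slope and intercept:
  b = (781 − 479) / (log₂ 10 − log₂ 3) = 302 / (3.3219 − 1.5850) = 173.866 ms/bit
  a = 479 − 173.866 × 1.5850 = 203.428 ms
Then RT(24) = 203.428 + 173.866 × log₂ 24 = 203.428 + 173.866 × 4.5850 ≈ 1000.599 ms.

1000.6 ms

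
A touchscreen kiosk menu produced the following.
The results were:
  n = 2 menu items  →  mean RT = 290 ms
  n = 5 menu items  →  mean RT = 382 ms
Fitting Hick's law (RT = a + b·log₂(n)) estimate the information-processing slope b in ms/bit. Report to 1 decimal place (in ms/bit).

Slope: b = (382 − 290) / (log₂ 5 − log₂ 2) = 92/1.3219 = 69.595 ms/bit.

69.6 ms/bit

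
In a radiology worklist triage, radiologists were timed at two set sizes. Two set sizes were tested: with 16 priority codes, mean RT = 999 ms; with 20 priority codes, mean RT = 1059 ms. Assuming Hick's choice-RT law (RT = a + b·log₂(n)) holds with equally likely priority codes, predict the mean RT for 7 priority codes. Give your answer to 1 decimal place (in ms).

776.7 ms

Solve the two-equation system in a and b:
  b = (1059 − 999) / (log₂ 20 − log₂ 16) = 60 / (4.3219 − 4) = 186.377 ms/bit
  a = 999 − 186.377 × 4 = 253.492 ms
Then RT(7) = 253.492 + 186.377 × log₂ 7 = 253.492 + 186.377 × 2.8074 ≈ 776.718 ms.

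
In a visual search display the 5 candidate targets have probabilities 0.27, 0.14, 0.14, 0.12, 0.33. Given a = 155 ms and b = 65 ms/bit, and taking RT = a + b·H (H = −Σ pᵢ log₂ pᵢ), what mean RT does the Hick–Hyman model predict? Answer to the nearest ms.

Entropy contributions −pᵢ log₂ pᵢ: 0.5100, 0.3971, 0.3971, 0.3671, 0.5278; sum H = 2.1991 bits.
RT = a + bH = 155 + 65·2.1991 = 297.94 ms.

298 ms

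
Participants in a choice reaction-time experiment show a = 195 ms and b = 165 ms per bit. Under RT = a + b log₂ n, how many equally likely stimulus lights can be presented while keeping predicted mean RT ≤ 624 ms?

6

Information budget: (624 − 195)/165 = 2.6000 bits, so n ≤ 2^2.6000 = 6.063 → at most 6.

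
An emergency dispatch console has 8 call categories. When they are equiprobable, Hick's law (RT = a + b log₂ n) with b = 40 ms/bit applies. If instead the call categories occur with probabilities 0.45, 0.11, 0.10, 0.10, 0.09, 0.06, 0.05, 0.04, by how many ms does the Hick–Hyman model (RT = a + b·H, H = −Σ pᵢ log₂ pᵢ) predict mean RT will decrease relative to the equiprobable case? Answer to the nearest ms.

20 ms

The RT saving is b·ΔH. Equiprobable H₀ = log₂(8) = 3.0000 bits; with the given probabilities H = 2.4911 bits.
b·(H₀ − H) = 40 × (3.0000 − 2.4911) = 20.36 ms.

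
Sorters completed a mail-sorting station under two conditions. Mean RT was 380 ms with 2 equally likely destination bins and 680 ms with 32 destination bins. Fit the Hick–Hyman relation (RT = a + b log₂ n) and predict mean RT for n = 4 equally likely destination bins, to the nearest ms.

455 ms

With log₂ n on the abscissa the relation is linear; from the two conditions:
  b = (680 − 380) / (log₂ 32 − log₂ 2) = 300 / (5 − 1) = 75 ms/bit
  a = 380 − 75 × 1 = 305 ms
Then RT(4) = 305 + 75 × log₂ 4 = 305 + 75 × 2 ≈ 455.000 ms.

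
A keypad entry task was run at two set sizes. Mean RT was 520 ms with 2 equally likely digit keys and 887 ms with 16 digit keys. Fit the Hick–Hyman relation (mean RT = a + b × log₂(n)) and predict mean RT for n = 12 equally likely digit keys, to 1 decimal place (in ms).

Fit slope and intercept:
  b = (887 − 520) / (log₂ 16 − log₂ 2) = 367 / (4 − 1) = 122.333 ms/bit
  a = 520 − 122.333 × 1 = 397.667 ms
Then RT(12) = 397.667 + 122.333 × log₂ 12 = 397.667 + 122.333 × 3.5850 ≈ 836.227 ms.

836.2 ms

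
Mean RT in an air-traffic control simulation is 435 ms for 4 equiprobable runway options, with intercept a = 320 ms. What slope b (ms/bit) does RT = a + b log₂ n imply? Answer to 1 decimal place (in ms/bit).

57.5 ms/bit

log₂(4) = 2 bits.
b = (RT − a)/log₂ n = (435 − 320) / 2 = 57.500 ms/bit.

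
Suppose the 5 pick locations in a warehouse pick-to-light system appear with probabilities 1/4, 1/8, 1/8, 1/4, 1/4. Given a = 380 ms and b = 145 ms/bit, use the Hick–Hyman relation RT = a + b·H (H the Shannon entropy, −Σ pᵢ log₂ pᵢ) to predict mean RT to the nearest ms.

706 ms

Each term −pᵢ log₂ pᵢ: 0.25·2 + 0.125·3 + 0.125·3 + 0.25·2 + 0.25·2; summed, H = 2.250 bits.
Mean RT = a + bH = 380 + 145·2.250 = 706.25 ms.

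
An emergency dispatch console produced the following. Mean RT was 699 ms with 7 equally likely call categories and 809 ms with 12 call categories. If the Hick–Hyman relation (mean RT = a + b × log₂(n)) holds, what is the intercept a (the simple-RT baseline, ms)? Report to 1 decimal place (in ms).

The slope on a log₂ axis is (809 − 699) / (3.5850 − 2.8074) = 141.460 ms/bit.
a = RT₁ − b·log₂ n₁ = 699 − 141.460 × 2.8074 = 301.873 ms.

301.9 ms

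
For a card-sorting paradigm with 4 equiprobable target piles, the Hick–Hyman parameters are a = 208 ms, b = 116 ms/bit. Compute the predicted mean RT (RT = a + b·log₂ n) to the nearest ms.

440 ms

log₂(4) = 2 bits, so RT = 208 + 116 × 2 ≈ 440.000 ms.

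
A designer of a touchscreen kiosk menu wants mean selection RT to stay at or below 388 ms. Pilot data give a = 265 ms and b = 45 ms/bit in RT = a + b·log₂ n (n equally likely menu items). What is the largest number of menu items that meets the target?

6

Information budget: (388 − 265)/45 = 2.7333 bits, so n ≤ 2^2.7333 = 6.650 → at most 6.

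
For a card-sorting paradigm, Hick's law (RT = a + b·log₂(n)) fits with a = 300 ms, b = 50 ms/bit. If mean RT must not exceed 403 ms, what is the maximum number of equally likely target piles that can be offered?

4

50·log₂ n ≤ 403 − 300 = 103, giving log₂ n ≤ 2.0600 and n ≤ 4.170. The largest whole number is 4.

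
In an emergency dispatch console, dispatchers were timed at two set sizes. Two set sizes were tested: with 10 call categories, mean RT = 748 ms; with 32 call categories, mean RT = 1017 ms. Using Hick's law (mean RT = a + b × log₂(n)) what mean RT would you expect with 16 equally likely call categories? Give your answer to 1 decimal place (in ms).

856.7 ms

With log₂ n on the abscissa the relation is linear; from the two conditions:
  b = (1017 − 748) / (log₂ 32 − log₂ 10) = 269 / (5 − 3.3219) = 160.303 ms/bit
  a = 748 − 160.303 × 3.3219 = 215.485 ms
Then RT(16) = 215.485 + 160.303 × log₂ 16 = 215.485 + 160.303 × 4 ≈ 856.697 ms.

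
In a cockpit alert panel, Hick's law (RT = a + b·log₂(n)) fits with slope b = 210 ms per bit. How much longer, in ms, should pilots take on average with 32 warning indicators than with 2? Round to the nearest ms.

840 ms

ΔRT = (a + b log₂ n₂) − (a + b log₂ n₁) = b·(log₂ n₂ − log₂ n₁).
log₂(32) − log₂(2) = log₂(32/2) = log₂(16) = 4.
ΔRT = 210 × 4.0000 = 840.000 ms.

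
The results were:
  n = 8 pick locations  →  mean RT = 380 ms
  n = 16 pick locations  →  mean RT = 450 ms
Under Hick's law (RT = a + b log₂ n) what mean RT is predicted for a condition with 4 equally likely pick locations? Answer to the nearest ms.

With log₂ n on the abscissa the relation is linear; from the two conditions:
  b = (450 − 380) / (log₂ 16 − log₂ 8) = 70 / (4 − 3) = 70 ms/bit
  a = 380 − 70 × 3 = 170 ms
Then RT(4) = 170 + 70 × log₂ 4 = 170 + 70 × 2 ≈ 310.000 ms.

310 ms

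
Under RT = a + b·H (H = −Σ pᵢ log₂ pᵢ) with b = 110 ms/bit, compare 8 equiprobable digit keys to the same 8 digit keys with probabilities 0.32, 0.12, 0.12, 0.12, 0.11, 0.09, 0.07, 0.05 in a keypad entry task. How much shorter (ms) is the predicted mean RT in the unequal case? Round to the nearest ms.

Equiprobable entropy H₀ = log₂ 8 = 3.0000 bits.
Skewed entropy H = −Σ pᵢ log₂ pᵢ = 2.7748 bits.
ΔRT = b·(H₀ − H) = 110 × 0.2252 = 24.77 ms.

25 ms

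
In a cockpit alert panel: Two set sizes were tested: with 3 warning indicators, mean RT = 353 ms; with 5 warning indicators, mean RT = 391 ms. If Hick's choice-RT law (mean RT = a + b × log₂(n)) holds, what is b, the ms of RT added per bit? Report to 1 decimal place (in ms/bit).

51.6 ms/bit

The slope on a log₂ axis is (391 − 353) / (2.3219 − 1.5850) = 51.563 ms/bit.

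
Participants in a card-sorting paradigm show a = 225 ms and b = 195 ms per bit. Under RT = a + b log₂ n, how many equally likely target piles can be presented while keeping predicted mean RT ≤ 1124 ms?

195·log₂ n ≤ 1124 − 225 = 899, giving log₂ n ≤ 4.6103 and n ≤ 24.424. The largest whole number is 24.

24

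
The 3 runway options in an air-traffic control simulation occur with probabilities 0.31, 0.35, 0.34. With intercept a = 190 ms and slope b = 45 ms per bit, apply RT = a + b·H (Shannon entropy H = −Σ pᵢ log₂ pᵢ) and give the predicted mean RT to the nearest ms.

H = 0.31·log₂(1/0.31) + 0.35·log₂(1/0.35) + 0.34·log₂(1/0.34) = 1.5831 bits.
RT = 190 + 45 × 1.5831 = 261.24 ms.

261 ms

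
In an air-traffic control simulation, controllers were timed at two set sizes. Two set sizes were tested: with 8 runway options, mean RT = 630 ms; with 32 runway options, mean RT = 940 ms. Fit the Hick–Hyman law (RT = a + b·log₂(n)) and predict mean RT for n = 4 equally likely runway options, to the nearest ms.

With log₂ n on the abscissa the relation is linear; from the two conditions:
  b = (940 − 630) / (log₂ 32 − log₂ 8) = 310 / (5 − 3) = 155 ms/bit
  a = 630 − 155 × 3 = 165 ms
Then RT(4) = 165 + 155 × log₂ 4 = 165 + 155 × 2 ≈ 475.000 ms.

475 ms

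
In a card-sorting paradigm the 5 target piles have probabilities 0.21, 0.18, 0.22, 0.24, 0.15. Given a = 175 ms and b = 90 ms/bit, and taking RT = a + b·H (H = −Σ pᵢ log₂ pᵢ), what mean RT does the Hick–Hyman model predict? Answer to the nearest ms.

H = 0.21·log₂(1/0.21) + 0.18·log₂(1/0.18) + 0.22·log₂(1/0.22) + 0.24·log₂(1/0.24) + 0.15·log₂(1/0.15) = 2.3034 bits.
RT = 175 + 90 × 2.3034 = 382.30 ms.

382 ms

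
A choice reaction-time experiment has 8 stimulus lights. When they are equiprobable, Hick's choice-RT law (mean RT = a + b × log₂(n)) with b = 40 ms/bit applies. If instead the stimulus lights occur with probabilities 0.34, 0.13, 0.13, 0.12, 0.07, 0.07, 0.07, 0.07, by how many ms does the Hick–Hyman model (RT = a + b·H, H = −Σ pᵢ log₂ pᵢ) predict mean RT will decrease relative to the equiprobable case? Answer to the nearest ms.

Equiprobable entropy H₀ = log₂ 8 = 3.0000 bits.
Skewed entropy H = −Σ pᵢ log₂ pᵢ = 2.7357 bits.
ΔRT = b·(H₀ − H) = 40 × 0.2643 = 10.57 ms.

11 ms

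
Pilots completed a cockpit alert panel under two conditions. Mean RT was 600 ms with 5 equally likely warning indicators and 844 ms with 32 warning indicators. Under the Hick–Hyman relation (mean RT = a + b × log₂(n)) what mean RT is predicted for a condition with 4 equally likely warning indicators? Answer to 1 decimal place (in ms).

Solve the two-equation system in a and b:
  b = (844 − 600) / (log₂ 32 − log₂ 5) = 244 / (5 − 2.3219) = 91.110 ms/bit
  a = 600 − 91.110 × 2.3219 = 388.448 ms
Then RT(4) = 388.448 + 91.110 × log₂ 4 = 388.448 + 91.110 × 2 ≈ 570.669 ms.

570.7 ms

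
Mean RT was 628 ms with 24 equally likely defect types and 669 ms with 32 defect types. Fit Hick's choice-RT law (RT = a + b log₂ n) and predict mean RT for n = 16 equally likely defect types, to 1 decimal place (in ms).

Fit slope and intercept:
  b = (669 − 628) / (log₂ 32 − log₂ 24) = 41 / (5 − 4.5850) = 98.786 ms/bit
  a = 628 − 98.786 × 4.5850 = 175.069 ms
Then RT(16) = 175.069 + 98.786 × log₂ 16 = 175.069 + 98.786 × 4 ≈ 570.214 ms.

570.2 ms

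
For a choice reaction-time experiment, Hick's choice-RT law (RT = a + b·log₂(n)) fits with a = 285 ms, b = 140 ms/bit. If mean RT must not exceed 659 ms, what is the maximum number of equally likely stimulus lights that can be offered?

Set 285 + 140·log₂ n ≤ 659 → log₂ n ≤ (659 − 285)/140 = 2.6714.
So n ≤ 2^2.6714 = 6.371; the largest integer n is 6.

6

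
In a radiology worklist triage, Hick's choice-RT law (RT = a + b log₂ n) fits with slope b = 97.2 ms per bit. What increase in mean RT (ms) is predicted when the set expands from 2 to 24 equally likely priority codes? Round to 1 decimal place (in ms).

348.5 ms

The intercept a cancels: ΔRT = b·(log₂ n₂ − log₂ n₁) = b·log₂(n₂/n₁).
log₂(24) − log₂(2) = 4.5850 − 1 = 3.5850.
ΔRT = 97.2 × 3.5850 = 348.458 ms.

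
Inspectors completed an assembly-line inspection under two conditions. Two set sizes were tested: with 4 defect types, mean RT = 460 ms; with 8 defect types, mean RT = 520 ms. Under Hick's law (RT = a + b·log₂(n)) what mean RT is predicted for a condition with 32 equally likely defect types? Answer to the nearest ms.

640 ms

Solve the two-equation system in a and b:
  b = (520 − 460) / (log₂ 8 − log₂ 4) = 60 / (3 − 2) = 60 ms/bit
  a = 460 − 60 × 2 = 340 ms
Then RT(32) = 340 + 60 × log₂ 32 = 340 + 60 × 5 ≈ 640.000 ms.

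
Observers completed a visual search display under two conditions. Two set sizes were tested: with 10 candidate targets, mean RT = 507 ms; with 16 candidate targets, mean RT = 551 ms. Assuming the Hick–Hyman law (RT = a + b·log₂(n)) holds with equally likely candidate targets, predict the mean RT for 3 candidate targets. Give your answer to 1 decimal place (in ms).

RT is linear in log₂ n, so two points fix the line:
  b = (551 − 507) / (log₂ 16 − log₂ 10) = 44 / (4 − 3.3219) = 64.890 ms/bit
  a = 507 − 64.890 × 3.3219 = 291.441 ms
Then RT(3) = 291.441 + 64.890 × log₂ 3 = 291.441 + 64.890 × 1.5850 ≈ 394.289 ms.

394.3 ms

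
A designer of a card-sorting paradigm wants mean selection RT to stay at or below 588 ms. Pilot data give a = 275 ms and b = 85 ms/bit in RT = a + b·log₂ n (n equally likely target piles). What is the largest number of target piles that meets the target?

12

Information budget: (588 − 275)/85 = 3.6824 bits, so n ≤ 2^3.6824 = 12.838 → at most 12.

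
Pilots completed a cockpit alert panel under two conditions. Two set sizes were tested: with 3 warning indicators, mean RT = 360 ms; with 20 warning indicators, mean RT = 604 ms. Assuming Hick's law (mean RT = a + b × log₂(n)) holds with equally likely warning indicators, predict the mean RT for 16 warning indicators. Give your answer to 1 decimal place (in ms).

575.3 ms

RT is linear in log₂ n, so two points fix the line:
  b = (604 − 360) / (log₂ 20 − log₂ 3) = 244 / (4.3219 − 1.5850) = 89.150 ms/bit
  a = 360 − 89.150 × 1.5850 = 218.701 ms
Then RT(16) = 218.701 + 89.150 × log₂ 16 = 218.701 + 89.150 × 4 ≈ 575.300 ms.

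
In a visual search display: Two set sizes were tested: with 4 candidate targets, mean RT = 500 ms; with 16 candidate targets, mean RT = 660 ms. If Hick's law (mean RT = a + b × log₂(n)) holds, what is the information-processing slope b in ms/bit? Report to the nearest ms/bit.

80 ms/bit

b = (RT₂ − RT₁)/(log₂ n₂ − log₂ n₁) = (660 − 500)/(4 − 2) = 80 ms/bit.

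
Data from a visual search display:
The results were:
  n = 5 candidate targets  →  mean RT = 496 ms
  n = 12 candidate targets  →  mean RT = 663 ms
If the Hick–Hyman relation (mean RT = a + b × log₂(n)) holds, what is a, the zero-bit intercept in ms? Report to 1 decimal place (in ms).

189.0 ms

b = (RT₂ − RT₁)/(log₂ n₂ − log₂ n₁) = (663 − 496)/(3.5850 − 2.3219) = 132.221 ms/bit.
Intercept: a = 496 − 132.221·log₂(5) = 188.992 ms.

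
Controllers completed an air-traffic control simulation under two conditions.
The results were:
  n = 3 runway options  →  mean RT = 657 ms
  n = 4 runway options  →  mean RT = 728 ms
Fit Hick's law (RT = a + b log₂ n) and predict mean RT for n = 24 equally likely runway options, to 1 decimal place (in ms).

Solve the two-equation system in a and b:
  b = (728 − 657) / (log₂ 4 − log₂ 3) = 71 / (2 − 1.5850) = 171.069 ms/bit
  a = 657 − 171.069 × 1.5850 = 385.862 ms
Then RT(24) = 385.862 + 171.069 × log₂ 24 = 385.862 + 171.069 × 4.5850 ≈ 1170.207 ms.

1170.2 ms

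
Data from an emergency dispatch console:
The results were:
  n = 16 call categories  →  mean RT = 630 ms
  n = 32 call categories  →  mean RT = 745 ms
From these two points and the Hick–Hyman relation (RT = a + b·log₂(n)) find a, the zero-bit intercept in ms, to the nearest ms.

Slope: b = (745 − 630) / (log₂ 32 − log₂ 16) = 115/1.0000 = 115 ms/bit.
a = RT₁ − b·log₂ n₁ = 630 − 115 × 4 = 170.000 ms.

170 ms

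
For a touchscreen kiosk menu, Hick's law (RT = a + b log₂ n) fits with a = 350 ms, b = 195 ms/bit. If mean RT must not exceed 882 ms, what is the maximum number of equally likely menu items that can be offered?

Information budget: (882 − 350)/195 = 2.7282 bits, so n ≤ 2^2.7282 = 6.626 → at most 6.

6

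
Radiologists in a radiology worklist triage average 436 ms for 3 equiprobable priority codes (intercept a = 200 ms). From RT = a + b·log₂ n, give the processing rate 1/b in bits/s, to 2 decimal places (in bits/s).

b = (436 − 200)/log₂ 3 = 236/1.5850 = 148.899 ms per bit = 0.14890 s/bit; the reciprocal is 6.716 bits/s.

6.72 bits/s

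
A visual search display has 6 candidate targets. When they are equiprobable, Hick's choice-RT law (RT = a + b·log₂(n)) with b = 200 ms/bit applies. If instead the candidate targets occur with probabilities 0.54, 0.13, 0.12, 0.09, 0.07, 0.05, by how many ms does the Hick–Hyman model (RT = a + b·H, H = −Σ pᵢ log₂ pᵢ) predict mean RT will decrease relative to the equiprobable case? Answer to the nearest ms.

112 ms

The RT saving is b·ΔH. Equiprobable H₀ = log₂(6) = 2.5850 bits; with the given probabilities H = 2.0271 bits.
b·(H₀ − H) = 200 × (2.5850 − 2.0271) = 111.58 ms.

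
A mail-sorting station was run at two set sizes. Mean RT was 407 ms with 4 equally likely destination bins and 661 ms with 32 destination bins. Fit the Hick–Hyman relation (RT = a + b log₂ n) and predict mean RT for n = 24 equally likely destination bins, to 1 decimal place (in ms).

Solve the two-equation system in a and b:
  b = (661 − 407) / (log₂ 32 − log₂ 4) = 254 / (5 − 2) = 84.667 ms/bit
  a = 407 − 84.667 × 2 = 237.667 ms
Then RT(24) = 237.667 + 84.667 × log₂ 24 = 237.667 + 84.667 × 4.5850 ≈ 625.860 ms.

625.9 ms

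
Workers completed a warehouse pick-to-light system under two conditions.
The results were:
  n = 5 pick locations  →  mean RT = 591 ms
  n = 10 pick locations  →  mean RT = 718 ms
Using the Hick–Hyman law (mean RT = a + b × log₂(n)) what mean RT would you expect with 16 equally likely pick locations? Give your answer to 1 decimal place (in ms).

804.1 ms

Solve the two-equation system in a and b:
  b = (718 − 591) / (log₂ 10 − log₂ 5) = 127 / (3.3219 − 2.3219) = 127.000 ms/bit
  a = 591 − 127.000 × 2.3219 = 296.115 ms
Then RT(16) = 296.115 + 127.000 × log₂ 16 = 296.115 + 127.000 × 4 ≈ 804.115 ms.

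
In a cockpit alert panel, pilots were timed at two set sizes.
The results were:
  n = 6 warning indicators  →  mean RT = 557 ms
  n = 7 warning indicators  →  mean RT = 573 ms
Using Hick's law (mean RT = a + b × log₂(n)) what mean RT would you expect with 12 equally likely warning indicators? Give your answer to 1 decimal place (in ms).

628.9 ms

RT is linear in log₂ n, so two points fix the line:
  b = (573 − 557) / (log₂ 7 − log₂ 6) = 16 / (2.8074 − 2.5850) = 71.945 ms/bit
  a = 557 − 71.945 × 2.5850 = 371.025 ms
Then RT(12) = 371.025 + 71.945 × log₂ 12 = 371.025 + 71.945 × 3.5850 ≈ 628.945 ms.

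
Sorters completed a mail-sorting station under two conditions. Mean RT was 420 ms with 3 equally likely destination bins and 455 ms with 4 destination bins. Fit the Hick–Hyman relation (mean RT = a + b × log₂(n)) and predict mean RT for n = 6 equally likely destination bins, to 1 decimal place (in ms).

504.3 ms

Solve the two-equation system in a and b:
  b = (455 − 420) / (log₂ 4 − log₂ 3) = 35 / (2 − 1.5850) = 84.330 ms/bit
  a = 420 − 84.330 × 1.5850 = 286.341 ms
Then RT(6) = 286.341 + 84.330 × log₂ 6 = 286.341 + 84.330 × 2.5850 ≈ 504.330 ms.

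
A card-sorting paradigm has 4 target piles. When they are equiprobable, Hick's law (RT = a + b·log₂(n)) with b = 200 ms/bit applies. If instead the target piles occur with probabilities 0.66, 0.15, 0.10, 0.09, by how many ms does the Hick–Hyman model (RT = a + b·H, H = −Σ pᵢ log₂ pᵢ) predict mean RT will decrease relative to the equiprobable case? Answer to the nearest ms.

Equiprobable entropy H₀ = log₂ 4 = 2.0000 bits.
Skewed entropy H = −Σ pᵢ log₂ pᵢ = 1.4510 bits.
ΔRT = b·(H₀ − H) = 200 × 0.5490 = 109.79 ms.

110 ms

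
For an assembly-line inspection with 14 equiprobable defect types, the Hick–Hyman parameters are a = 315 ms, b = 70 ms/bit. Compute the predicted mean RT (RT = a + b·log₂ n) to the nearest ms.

582 ms

log₂(14) = 3.8074 bits, so RT = 315 + 70 × 3.8074 ≈ 581.515 ms.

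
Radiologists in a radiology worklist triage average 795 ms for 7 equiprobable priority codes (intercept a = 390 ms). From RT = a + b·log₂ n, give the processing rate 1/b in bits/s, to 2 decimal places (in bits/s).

Choice component = 795 − 390 = 405 ms over log₂(7) = 2.8074 bits.
b = 405 / 2.8074 = 144.264 ms/bit, so 1/b = 6.932 bits/s.

6.93 bits/s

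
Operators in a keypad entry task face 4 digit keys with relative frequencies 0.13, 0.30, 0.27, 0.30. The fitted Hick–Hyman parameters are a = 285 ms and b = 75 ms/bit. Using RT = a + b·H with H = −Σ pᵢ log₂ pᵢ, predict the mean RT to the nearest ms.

H = 0.13·log₂(1/0.13) + 0.30·log₂(1/0.30) + 0.27·log₂(1/0.27) + 0.30·log₂(1/0.30) = 1.9348 bits.
RT = 285 + 75 × 1.9348 = 430.11 ms.

430 ms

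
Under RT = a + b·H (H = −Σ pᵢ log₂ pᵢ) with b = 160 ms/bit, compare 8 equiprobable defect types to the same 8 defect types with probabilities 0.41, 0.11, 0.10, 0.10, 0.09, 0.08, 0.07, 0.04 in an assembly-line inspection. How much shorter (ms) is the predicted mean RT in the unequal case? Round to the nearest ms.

Equiprobable entropy H₀ = log₂ 8 = 3.0000 bits.
Skewed entropy H = −Σ pᵢ log₂ pᵢ = 2.6005 bits.
ΔRT = b·(H₀ − H) = 160 × 0.3995 = 63.92 ms.

64 ms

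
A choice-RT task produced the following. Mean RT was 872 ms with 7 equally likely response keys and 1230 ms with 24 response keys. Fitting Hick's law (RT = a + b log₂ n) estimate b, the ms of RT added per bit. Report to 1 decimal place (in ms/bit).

201.4 ms/bit

The slope on a log₂ axis is (1230 − 872) / (4.5850 − 2.8074) = 201.394 ms/bit.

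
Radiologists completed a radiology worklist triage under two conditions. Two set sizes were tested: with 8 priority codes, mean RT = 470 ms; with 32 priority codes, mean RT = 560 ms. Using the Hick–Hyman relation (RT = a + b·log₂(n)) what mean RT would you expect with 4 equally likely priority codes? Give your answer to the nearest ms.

425 ms

RT is linear in log₂ n, so two points fix the line:
  b = (560 − 470) / (log₂ 32 − log₂ 8) = 90 / (5 − 3) = 45 ms/bit
  a = 470 − 45 × 3 = 335 ms
Then RT(4) = 335 + 45 × log₂ 4 = 335 + 45 × 2 ≈ 425.000 ms.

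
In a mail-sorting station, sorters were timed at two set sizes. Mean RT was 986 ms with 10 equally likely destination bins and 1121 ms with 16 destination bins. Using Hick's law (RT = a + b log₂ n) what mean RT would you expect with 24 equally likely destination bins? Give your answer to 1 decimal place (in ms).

1237.5 ms

Solve the two-equation system in a and b:
  b = (1121 − 986) / (log₂ 16 − log₂ 10) = 135 / (4 − 3.3219) = 199.094 ms/bit
  a = 986 − 199.094 × 3.3219 = 324.624 ms
Then RT(24) = 324.624 + 199.094 × log₂ 24 = 324.624 + 199.094 × 4.5850 ≈ 1237.462 ms.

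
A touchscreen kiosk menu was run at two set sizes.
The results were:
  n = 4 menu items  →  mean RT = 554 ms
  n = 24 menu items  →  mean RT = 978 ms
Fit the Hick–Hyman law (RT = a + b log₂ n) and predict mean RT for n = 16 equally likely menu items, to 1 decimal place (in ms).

882.1 ms

Solve the two-equation system in a and b:
  b = (978 − 554) / (log₂ 24 − log₂ 4) = 424 / (4.5850 − 2) = 164.026 ms/bit
  a = 554 − 164.026 × 2 = 225.949 ms
Then RT(16) = 225.949 + 164.026 × log₂ 16 = 225.949 + 164.026 × 4 ≈ 882.051 ms.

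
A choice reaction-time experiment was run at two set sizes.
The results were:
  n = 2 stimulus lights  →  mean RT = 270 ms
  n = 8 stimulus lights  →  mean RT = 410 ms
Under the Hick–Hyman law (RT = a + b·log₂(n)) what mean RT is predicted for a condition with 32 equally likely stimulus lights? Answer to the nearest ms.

550 ms

With log₂ n on the abscissa the relation is linear; from the two conditions:
  b = (410 − 270) / (log₂ 8 − log₂ 2) = 140 / (3 − 1) = 70 ms/bit
  a = 270 − 70 × 1 = 200 ms
Then RT(32) = 200 + 70 × log₂ 32 = 200 + 70 × 5 ≈ 550.000 ms.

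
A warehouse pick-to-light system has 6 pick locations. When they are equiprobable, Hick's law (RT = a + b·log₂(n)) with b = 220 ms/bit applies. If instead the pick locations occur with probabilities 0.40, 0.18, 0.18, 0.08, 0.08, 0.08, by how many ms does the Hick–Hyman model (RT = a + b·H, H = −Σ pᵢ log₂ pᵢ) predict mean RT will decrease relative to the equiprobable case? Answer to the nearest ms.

64 ms

Equiprobable entropy H₀ = log₂ 6 = 2.5850 bits.
Skewed entropy H = −Σ pᵢ log₂ pᵢ = 2.2939 bits.
ΔRT = b·(H₀ − H) = 220 × 0.2911 = 64.03 ms.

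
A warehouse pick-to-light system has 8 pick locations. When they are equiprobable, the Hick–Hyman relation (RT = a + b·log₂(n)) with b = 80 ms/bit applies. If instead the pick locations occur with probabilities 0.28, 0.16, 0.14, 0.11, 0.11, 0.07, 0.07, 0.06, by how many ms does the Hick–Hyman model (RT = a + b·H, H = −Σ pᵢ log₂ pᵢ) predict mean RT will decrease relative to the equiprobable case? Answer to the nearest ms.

Equiprobable entropy H₀ = log₂ 8 = 3.0000 bits.
Skewed entropy H = −Σ pᵢ log₂ pᵢ = 2.8156 bits.
ΔRT = b·(H₀ − H) = 80 × 0.1844 = 14.75 ms.

15 ms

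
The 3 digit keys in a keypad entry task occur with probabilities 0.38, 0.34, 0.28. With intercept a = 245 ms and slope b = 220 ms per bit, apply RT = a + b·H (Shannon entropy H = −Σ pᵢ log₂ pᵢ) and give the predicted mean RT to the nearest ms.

H = 0.38·log₂(1/0.38) + 0.34·log₂(1/0.34) + 0.28·log₂(1/0.28) = 1.5738 bits.
RT = 245 + 220 × 1.5738 = 591.25 ms.

591 ms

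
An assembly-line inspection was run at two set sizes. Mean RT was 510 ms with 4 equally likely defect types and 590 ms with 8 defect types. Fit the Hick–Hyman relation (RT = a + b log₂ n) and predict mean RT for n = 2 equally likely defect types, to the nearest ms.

RT is linear in log₂ n, so two points fix the line:
  b = (590 − 510) / (log₂ 8 − log₂ 4) = 80 / (3 − 2) = 80 ms/bit
  a = 510 − 80 × 2 = 350 ms
Then RT(2) = 350 + 80 × log₂ 2 = 350 + 80 × 1 ≈ 430.000 ms.

430 ms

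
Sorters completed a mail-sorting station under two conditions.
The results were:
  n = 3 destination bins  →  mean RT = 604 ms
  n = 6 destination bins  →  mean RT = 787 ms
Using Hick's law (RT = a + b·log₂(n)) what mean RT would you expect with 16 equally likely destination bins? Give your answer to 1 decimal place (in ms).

RT is linear in log₂ n, so two points fix the line:
  b = (787 − 604) / (log₂ 6 − log₂ 3) = 183 / (2.5850 − 1.5850) = 183.000 ms/bit
  a = 604 − 183.000 × 1.5850 = 313.952 ms
Then RT(16) = 313.952 + 183.000 × log₂ 16 = 313.952 + 183.000 × 4 ≈ 1045.952 ms.

1046.0 ms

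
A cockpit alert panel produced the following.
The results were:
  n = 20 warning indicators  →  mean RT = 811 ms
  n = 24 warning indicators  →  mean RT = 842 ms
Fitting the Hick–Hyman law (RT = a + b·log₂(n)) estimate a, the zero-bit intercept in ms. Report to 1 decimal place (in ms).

b = (RT₂ − RT₁)/(log₂ n₂ − log₂ n₁) = (842 − 811)/(4.5850 − 4.3219) = 117.855 ms/bit.
a = RT₁ − b·log₂ n₁ = 811 − 117.855 × 4.3219 = 301.638 ms.

301.6 ms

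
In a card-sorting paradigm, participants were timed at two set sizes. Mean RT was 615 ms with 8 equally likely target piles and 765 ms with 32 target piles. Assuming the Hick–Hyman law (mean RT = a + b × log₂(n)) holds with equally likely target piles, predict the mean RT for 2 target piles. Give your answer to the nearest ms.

With log₂ n on the abscissa the relation is linear; from the two conditions:
  b = (765 − 615) / (log₂ 32 − log₂ 8) = 150 / (5 − 3) = 75 ms/bit
  a = 615 − 75 × 3 = 390 ms
Then RT(2) = 390 + 75 × log₂ 2 = 390 + 75 × 1 ≈ 465.000 ms.

465 ms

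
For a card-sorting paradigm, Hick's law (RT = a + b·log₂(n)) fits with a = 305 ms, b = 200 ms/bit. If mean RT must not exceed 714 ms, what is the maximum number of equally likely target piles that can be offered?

200·log₂ n ≤ 714 − 305 = 409, giving log₂ n ≤ 2.0450 and n ≤ 4.127. The largest whole number is 4.

4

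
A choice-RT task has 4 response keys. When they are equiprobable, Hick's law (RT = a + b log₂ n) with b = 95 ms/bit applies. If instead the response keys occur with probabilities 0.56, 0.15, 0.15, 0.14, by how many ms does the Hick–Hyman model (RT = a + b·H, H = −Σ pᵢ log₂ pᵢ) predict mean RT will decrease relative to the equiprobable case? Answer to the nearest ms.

30 ms

The RT saving is b·ΔH. Equiprobable H₀ = log₂(4) = 2.0000 bits; with the given probabilities H = 1.6866 bits.
b·(H₀ − H) = 95 × (2.0000 − 1.6866) = 29.77 ms.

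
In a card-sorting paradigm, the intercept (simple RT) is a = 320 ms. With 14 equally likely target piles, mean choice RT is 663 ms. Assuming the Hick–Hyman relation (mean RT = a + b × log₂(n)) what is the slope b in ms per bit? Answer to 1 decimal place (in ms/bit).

b = (663 − 320) / log₂(14) = 343 / 3.8074 = 90.089 ms/bit.

90.1 ms/bit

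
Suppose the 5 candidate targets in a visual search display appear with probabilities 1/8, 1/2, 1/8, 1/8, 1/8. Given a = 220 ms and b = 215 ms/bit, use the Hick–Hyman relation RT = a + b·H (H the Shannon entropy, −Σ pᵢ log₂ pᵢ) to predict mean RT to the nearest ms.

650 ms

H = −Σ pᵢ log₂ pᵢ = 0.125·3 + 0.5·1 + 0.125·3 + 0.125·3 + 0.125·3 = 2.000 bits.
RT = 220 + 215 × 2.000 = 650.00 ms.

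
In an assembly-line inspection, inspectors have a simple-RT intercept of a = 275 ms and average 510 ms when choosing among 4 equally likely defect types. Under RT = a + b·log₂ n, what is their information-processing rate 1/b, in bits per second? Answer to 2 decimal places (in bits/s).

8.51 bits/s

Choice component = 510 − 275 = 235 ms over log₂(4) = 2 bits.
b = 235 / 2 = 117.500 ms/bit, so 1/b = 8.511 bits/s.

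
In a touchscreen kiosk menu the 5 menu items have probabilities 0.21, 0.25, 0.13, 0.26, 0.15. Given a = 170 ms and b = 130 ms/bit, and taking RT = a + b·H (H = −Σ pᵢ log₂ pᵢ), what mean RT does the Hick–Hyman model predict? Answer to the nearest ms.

465 ms

H = 0.21·log₂(1/0.21) + 0.25·log₂(1/0.25) + 0.13·log₂(1/0.13) + 0.26·log₂(1/0.26) + 0.15·log₂(1/0.15) = 2.2713 bits.
RT = 170 + 130 × 2.2713 = 465.27 ms.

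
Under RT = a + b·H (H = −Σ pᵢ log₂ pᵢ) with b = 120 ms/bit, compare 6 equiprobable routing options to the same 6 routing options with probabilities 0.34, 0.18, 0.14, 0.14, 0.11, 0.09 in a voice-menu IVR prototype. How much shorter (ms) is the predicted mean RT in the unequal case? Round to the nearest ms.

The RT saving is b·ΔH. Equiprobable H₀ = log₂(6) = 2.5850 bits; with the given probabilities H = 2.4316 bits.
b·(H₀ − H) = 120 × (2.5850 − 2.4316) = 18.40 ms.

18 ms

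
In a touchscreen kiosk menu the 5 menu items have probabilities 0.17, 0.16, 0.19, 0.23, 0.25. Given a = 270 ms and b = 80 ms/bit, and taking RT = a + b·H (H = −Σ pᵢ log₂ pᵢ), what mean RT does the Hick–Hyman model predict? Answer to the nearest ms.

454 ms

Entropy contributions −pᵢ log₂ pᵢ: 0.4346, 0.4230, 0.4552, 0.4877, 0.5000; sum H = 2.3005 bits.
RT = a + bH = 270 + 80·2.3005 = 454.04 ms.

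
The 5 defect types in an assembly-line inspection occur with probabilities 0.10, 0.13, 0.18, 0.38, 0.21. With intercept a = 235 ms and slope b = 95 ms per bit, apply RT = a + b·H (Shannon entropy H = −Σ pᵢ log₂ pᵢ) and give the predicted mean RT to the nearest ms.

H = 0.10·log₂(1/0.10) + 0.13·log₂(1/0.13) + 0.18·log₂(1/0.18) + 0.38·log₂(1/0.38) + 0.21·log₂(1/0.21) = 2.1634 bits.
RT = 235 + 95 × 2.1634 = 440.52 ms.

441 ms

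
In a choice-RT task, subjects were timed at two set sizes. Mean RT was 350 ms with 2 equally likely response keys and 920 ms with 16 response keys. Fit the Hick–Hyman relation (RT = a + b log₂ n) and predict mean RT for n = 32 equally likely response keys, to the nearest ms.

1110 ms

Fit slope and intercept:
  b = (920 − 350) / (log₂ 16 − log₂ 2) = 570 / (4 − 1) = 190 ms/bit
  a = 350 − 190 × 1 = 160 ms
Then RT(32) = 160 + 190 × log₂ 32 = 160 + 190 × 5 ≈ 1110.000 ms.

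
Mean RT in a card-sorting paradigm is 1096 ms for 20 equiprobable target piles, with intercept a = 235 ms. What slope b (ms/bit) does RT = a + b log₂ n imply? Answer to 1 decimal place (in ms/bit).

199.2 ms/bit

b = (1096 − 235) / log₂(20) = 861 / 4.3219 = 199.217 ms/bit.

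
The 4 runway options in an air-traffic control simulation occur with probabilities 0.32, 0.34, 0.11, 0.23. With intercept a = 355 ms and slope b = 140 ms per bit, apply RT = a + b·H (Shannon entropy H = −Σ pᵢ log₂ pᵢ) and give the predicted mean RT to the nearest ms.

H = 0.32·log₂(1/0.32) + 0.34·log₂(1/0.34) + 0.11·log₂(1/0.11) + 0.23·log₂(1/0.23) = 1.8932 bits.
RT = 355 + 140 × 1.8932 = 620.04 ms.

620 ms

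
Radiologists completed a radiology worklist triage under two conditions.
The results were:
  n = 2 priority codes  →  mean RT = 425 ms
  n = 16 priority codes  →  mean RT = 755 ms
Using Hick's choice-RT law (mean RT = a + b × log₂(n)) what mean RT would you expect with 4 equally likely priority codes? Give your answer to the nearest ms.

RT is linear in log₂ n, so two points fix the line:
  b = (755 − 425) / (log₂ 16 − log₂ 2) = 330 / (4 − 1) = 110 ms/bit
  a = 425 − 110 × 1 = 315 ms
Then RT(4) = 315 + 110 × log₂ 4 = 315 + 110 × 2 ≈ 535.000 ms.

535 ms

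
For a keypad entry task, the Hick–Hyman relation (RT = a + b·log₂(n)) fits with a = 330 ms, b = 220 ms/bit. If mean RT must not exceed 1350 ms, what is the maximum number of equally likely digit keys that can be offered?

Information budget: (1350 − 330)/220 = 4.6364 bits, so n ≤ 2^4.6364 = 24.871 → at most 24.

24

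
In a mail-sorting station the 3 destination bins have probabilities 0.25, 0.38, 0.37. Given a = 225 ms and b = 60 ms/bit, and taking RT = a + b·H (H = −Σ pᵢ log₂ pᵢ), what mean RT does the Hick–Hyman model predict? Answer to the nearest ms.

319 ms

H = 0.25·log₂(1/0.25) + 0.38·log₂(1/0.38) + 0.37·log₂(1/0.37) = 1.5612 bits.
RT = 225 + 60 × 1.5612 = 318.67 ms.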